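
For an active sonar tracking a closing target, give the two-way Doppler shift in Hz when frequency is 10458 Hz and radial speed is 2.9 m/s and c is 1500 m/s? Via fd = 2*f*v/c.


fd = 2*f*v/c = 2 * 10458 * 2.9 / 1500 = 40.44

40.44 Hz


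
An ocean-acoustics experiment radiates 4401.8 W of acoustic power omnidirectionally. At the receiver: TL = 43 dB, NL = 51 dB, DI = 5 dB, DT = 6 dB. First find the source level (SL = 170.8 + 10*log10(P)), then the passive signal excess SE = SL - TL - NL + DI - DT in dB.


Step 1: SL = 170.8 + 10*log10(4401.8) = 207.24 dB
Step 2: SE = SL - TL - NL + DI - DT = 207.24 - 43 - 51 + 5 - 6 = 112.24

112.24 dB


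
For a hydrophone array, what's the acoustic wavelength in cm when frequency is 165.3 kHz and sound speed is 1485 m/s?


lambda = c/f = 1485 / 165300 = 0.009 m = 0.9 cm

0.9 cm


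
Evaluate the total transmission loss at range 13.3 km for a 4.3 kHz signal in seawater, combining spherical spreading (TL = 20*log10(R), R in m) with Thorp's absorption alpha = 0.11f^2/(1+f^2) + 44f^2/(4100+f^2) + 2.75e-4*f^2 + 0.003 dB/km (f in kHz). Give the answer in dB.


Step 1 (Thorp): alpha = 0.11*18.49/(1+18.49) + 44*18.49/(4100+18.49) + 2.75e-4*18.49 + 0.003 = 0.31 dB/km
Step 2: TL_spread = 20*log10(13300) = 82.48 dB
Step 3: TL_abs = alpha*R = 0.31 * 13.3 = 4.12 dB
Step 4: TL_total = 82.48 + 4.12 = 86.6

86.6 dB


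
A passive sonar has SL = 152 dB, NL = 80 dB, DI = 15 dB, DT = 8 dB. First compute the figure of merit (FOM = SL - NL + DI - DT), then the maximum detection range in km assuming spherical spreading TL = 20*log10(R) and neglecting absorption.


Step 1: FOM = SL - NL + DI - DT = 152 - 80 + 15 - 8 = 79 dB
Step 2: at max range FOM = TL = 20*log10(R), so R = 10^(79/20) = 8912.51 m = 8.91 km

8.91 km


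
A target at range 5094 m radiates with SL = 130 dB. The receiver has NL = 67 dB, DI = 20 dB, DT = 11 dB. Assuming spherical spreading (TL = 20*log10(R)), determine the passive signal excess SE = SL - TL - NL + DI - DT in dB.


-2.14 dB


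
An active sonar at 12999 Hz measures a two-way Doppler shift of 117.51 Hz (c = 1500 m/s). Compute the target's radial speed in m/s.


6.78 m/s


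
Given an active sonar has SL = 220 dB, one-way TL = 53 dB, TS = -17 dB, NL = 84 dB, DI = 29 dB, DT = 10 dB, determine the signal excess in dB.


SE = SL - 2*TL + TS - NL + DI - DT = 220 - 2*53 + (-17) - 84 + 29 - 10 = 32

32 dB


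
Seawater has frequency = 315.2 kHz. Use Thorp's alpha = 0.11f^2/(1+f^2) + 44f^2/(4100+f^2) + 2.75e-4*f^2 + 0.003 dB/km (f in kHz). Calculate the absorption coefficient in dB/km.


f^2 = 99351.04
alpha = 0.11*99351.04/(1+99351.04) + 44*99351.04/(4100+99351.04) + 2.75e-4*99351.04 + 0.003 = 69.691

69.691 dB/km


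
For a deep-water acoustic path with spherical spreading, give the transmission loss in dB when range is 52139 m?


TL = 20*log10(52139) = 94.34

94.34 dB


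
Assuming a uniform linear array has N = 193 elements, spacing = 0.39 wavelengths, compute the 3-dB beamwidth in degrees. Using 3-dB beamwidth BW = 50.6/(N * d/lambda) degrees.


0.67 deg


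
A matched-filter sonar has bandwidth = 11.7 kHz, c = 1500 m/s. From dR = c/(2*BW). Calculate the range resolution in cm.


6.41 cm


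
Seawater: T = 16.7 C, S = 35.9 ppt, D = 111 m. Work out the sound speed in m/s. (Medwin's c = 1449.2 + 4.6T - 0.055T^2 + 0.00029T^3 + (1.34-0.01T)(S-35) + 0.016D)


1514.86 m/s


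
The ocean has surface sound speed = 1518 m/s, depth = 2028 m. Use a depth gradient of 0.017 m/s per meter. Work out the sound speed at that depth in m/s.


c = 1518 + 0.017 * 2028 = 1552.476

1552.476 m/s


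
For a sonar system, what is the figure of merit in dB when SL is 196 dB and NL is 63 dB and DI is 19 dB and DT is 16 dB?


FOM = SL - NL + DI - DT = 196 - 63 + 19 - 16 = 136

136 dB


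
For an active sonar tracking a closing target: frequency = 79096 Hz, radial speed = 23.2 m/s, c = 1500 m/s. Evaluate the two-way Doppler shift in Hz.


fd = 2*f*v/c = 2 * 79096 * 23.2 / 1500 = 2446.7

2446.7 Hz


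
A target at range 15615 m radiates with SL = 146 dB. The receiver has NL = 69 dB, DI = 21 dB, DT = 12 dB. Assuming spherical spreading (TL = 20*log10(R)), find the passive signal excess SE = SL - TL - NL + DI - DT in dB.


Step 1: TL = 20*log10(15615) = 83.87 dB
Step 2: SE = 146 - 83.87 - 69 + 21 - 12 = 2.13

2.13 dB


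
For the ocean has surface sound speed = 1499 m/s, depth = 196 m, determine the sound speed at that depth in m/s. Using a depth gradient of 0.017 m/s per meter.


c = 1499 + 0.017 * 196 = 1502.332

1502.332 m/s


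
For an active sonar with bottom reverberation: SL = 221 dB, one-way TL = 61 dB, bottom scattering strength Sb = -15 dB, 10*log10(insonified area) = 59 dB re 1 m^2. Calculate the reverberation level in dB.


143 dB


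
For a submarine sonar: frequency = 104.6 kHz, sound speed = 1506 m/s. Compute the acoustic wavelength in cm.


1.44 cm


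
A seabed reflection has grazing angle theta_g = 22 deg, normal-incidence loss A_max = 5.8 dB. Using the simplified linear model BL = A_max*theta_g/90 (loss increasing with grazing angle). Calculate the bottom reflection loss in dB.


1.42 dB


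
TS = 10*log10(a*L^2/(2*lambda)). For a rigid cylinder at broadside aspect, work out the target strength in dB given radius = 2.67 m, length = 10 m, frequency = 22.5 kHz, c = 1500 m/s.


lambda = 1500/22500 = 0.06667 m
TS = 10*log10(2.67*10^2/(2*0.06667)) = 33.02

33.02 dB


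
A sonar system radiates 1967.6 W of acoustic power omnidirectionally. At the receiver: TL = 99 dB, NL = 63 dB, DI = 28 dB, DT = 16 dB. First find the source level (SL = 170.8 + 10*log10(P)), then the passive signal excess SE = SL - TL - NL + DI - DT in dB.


Step 1: SL = 170.8 + 10*log10(1967.6) = 203.74 dB
Step 2: SE = SL - TL - NL + DI - DT = 203.74 - 99 - 63 + 28 - 16 = 53.74

53.74 dB


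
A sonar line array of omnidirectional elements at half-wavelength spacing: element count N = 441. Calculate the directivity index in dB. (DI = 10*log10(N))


DI = 10*log10(441) = 26.44

26.44 dB


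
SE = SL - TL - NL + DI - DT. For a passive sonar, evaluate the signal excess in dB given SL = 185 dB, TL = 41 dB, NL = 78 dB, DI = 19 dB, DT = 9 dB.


SE = SL - TL - NL + DI - DT = 185 - 41 - 78 + 19 - 9 = 76

76 dB


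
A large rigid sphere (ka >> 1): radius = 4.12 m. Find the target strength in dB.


6.28 dB


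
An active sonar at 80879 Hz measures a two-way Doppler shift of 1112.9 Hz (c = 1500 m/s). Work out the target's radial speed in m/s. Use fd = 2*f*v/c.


From fd = 2*f*v/c, v = c*fd/(2*f) = 1500 * 1112.9 / (2*80879) = 10.32

10.32 m/s


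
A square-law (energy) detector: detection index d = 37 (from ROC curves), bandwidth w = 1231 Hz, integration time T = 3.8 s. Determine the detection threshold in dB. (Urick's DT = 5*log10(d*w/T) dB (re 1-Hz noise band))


DT = 5*log10(d*w/T) = 5*log10(37 * 1231 / 3.8) = 5*log10(11986.05) = 20.39

20.39 dB


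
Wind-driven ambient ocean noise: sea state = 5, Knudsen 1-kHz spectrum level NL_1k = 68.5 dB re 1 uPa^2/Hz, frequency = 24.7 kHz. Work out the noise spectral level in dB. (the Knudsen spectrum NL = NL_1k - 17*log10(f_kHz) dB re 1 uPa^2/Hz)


44.82 dB


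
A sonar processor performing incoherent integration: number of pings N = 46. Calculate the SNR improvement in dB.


Gain = 5*log10(46) = 8.31

8.31 dB


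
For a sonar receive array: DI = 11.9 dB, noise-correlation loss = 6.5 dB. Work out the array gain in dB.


5.4 dB


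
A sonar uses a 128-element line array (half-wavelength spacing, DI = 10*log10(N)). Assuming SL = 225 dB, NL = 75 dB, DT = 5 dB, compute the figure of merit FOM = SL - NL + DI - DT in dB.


Step 1: DI = 10*log10(128) = 21.07 dB
Step 2: FOM = SL - NL + DI - DT = 225 - 75 + 21.07 - 5 = 166.07

166.07 dB


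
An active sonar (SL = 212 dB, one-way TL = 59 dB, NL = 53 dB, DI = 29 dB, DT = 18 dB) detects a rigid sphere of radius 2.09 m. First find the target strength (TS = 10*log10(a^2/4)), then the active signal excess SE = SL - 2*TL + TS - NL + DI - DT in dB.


Step 1: TS = 10*log10(2.09^2/4) = 0.38 dB
Step 2: SE = SL - 2*TL + TS - NL + DI - DT = 212 - 2*59 + (0.38) - 53 + 29 - 18 = 52.38

52.38 dB


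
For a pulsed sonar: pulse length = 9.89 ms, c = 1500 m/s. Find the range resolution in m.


dR = c*tau/2 = 1500 * 9.89e-3 / 2 = 7.4175

7.4175 m


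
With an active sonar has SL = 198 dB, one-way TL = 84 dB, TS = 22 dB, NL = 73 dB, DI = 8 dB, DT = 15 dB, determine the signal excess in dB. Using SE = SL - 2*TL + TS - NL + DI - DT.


SE = SL - 2*TL + TS - NL + DI - DT = 198 - 2*84 + (22) - 73 + 8 - 15 = -28

-28 dB


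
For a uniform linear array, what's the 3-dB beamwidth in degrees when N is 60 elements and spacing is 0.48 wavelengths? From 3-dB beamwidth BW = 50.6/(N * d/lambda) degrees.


BW = 50.6 / (60 * 0.48) = 50.6 / 28.8 = 1.76

1.76 deg


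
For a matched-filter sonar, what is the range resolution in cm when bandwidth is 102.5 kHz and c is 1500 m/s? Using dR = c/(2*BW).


0.73 cm


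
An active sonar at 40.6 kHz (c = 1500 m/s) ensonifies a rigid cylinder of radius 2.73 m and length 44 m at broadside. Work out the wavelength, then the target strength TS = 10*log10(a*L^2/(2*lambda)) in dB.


Step 1: lambda = c/f = 1500/40600 = 0.03695 m
Step 2: TS = 10*log10(a*L^2/(2*lambda)) = 10*log10(2.73*44^2/(2*0.03695)) = 48.54

48.54 dB


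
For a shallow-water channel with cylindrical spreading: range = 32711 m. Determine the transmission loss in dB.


TL = 10*log10(32711) = 45.15

45.15 dB


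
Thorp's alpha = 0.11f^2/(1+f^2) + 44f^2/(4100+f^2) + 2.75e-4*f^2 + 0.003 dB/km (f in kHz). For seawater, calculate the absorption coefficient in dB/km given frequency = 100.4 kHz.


f^2 = 10080.16
alpha = 0.11*10080.16/(1+10080.16) + 44*10080.16/(4100+10080.16) + 2.75e-4*10080.16 + 0.003 = 34.163

34.163 dB/km


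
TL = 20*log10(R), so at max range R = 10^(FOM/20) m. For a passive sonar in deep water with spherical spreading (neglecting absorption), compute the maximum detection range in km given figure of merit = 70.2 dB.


3.24 km


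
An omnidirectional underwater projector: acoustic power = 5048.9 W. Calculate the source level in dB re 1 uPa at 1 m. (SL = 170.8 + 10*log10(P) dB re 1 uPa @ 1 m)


207.83 dB


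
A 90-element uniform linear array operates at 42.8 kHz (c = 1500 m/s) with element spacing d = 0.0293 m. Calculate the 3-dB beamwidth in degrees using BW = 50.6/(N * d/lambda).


Step 1: lambda = 1500/42800 = 0.03505 m
Step 2: d/lambda = 0.0293/0.03505 = 0.8359
Step 3: BW = 50.6/(N * d/lambda) = 50.6/(90 * 0.8359) = 0.67

0.67 deg


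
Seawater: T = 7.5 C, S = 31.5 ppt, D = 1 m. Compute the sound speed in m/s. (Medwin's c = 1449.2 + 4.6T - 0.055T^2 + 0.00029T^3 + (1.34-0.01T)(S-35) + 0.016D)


c = 1449.2 + 4.6*7.5 - 0.055*7.5^2 + 0.00029*7.5^3 + (1.34 - 0.01*7.5)*(31.5 - 35) + 0.016*1 = 1476.32

1476.32 m/s


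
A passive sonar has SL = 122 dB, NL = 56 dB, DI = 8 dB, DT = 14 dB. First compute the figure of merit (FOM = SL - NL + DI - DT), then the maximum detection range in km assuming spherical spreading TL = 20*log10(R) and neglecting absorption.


Step 1: FOM = SL - NL + DI - DT = 122 - 56 + 8 - 14 = 60 dB
Step 2: at max range FOM = TL = 20*log10(R), so R = 10^(60/20) = 1000.0 m = 1.0 km

1.0 km


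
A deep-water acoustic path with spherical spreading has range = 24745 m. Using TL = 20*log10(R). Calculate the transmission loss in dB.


TL = 20*log10(24745) = 87.87

87.87 dB


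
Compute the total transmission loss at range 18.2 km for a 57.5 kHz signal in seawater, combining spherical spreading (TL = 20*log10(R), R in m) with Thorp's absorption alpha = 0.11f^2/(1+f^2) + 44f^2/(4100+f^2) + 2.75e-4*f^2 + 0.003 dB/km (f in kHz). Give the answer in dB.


Step 1 (Thorp): alpha = 0.11*3306.25/(1+3306.25) + 44*3306.25/(4100+3306.25) + 2.75e-4*3306.25 + 0.003 = 20.6644 dB/km
Step 2: TL_spread = 20*log10(18200) = 85.2 dB
Step 3: TL_abs = alpha*R = 20.6644 * 18.2 = 376.09 dB
Step 4: TL_total = 85.2 + 376.09 = 461.29

461.29 dB


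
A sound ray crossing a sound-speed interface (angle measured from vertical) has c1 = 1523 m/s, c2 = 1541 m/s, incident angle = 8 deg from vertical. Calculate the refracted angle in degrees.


sin(theta2) = (c2/c1)*sin(theta1) = (1541/1523)*sin(8 deg) = 0.14082
theta2 = arcsin(0.14082) = 8.1

8.1 deg


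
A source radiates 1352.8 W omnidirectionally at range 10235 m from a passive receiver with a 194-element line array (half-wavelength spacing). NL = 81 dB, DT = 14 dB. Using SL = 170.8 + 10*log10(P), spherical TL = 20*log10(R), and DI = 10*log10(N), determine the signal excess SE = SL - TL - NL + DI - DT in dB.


Step 1: SL = 170.8 + 10*log10(1352.8) = 202.11 dB
Step 2: TL = 20*log10(10235) = 80.2 dB
Step 3: DI = 10*log10(194) = 22.88 dB
Step 4: SE = SL - TL - NL + DI - DT = 202.11 - 80.2 - 81 + 22.88 - 14 = 49.79

49.79 dB


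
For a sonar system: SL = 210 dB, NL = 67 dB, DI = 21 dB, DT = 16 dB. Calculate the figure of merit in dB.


FOM = SL - NL + DI - DT = 210 - 67 + 21 - 16 = 148

148 dB


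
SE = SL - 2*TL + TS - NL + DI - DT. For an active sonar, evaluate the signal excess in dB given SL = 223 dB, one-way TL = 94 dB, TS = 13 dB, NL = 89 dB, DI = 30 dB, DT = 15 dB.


SE = SL - 2*TL + TS - NL + DI - DT = 223 - 2*94 + (13) - 89 + 30 - 15 = -26

-26 dB


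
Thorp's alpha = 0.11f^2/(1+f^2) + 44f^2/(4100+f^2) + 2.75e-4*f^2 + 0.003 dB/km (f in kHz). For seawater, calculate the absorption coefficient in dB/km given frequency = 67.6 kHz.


f^2 = 4569.76
alpha = 0.11*4569.76/(1+4569.76) + 44*4569.76/(4100+4569.76) + 2.75e-4*4569.76 + 0.003 = 24.562

24.562 dB/km


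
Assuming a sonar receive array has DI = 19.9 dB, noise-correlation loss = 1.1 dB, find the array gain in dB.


18.8 dB


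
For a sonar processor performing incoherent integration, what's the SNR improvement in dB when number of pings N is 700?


14.23 dB


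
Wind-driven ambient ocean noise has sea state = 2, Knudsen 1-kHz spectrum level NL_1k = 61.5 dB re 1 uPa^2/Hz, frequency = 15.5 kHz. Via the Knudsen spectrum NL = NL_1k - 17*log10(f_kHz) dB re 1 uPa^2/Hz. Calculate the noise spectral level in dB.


NL = NL_1k - 17*log10(f_kHz) = 61.5 - 17*log10(15.5) = 61.5 - (20.24) = 41.26

41.26 dB


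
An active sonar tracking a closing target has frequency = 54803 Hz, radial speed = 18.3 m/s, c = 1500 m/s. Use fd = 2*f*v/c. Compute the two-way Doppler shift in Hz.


fd = 2*f*v/c = 2 * 54803 * 18.3 / 1500 = 1337.19

1337.19 Hz


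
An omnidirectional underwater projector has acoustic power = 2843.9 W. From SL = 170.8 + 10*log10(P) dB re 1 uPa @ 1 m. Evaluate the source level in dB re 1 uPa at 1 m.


SL = 170.8 + 10*log10(2843.9) = 170.8 + 34.54 = 205.34

205.34 dB


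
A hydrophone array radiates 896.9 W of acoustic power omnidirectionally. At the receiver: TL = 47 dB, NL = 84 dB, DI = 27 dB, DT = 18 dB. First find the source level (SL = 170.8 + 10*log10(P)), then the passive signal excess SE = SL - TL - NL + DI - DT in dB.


Step 1: SL = 170.8 + 10*log10(896.9) = 200.33 dB
Step 2: SE = SL - TL - NL + DI - DT = 200.33 - 47 - 84 + 27 - 18 = 78.33

78.33 dB


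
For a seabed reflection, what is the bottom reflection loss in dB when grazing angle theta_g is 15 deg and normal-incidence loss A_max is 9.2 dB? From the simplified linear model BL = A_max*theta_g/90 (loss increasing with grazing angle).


1.53 dB


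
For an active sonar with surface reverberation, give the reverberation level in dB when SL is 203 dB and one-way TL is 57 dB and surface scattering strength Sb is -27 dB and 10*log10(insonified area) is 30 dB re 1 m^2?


92 dB


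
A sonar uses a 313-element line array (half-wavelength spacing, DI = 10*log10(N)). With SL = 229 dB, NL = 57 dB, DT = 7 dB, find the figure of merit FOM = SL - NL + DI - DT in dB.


Step 1: DI = 10*log10(313) = 24.96 dB
Step 2: FOM = SL - NL + DI - DT = 229 - 57 + 24.96 - 7 = 189.96

189.96 dB


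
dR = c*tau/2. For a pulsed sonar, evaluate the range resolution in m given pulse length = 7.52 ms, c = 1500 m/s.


5.64 m


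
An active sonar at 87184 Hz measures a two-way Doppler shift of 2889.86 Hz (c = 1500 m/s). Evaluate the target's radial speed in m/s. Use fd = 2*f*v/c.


From fd = 2*f*v/c, v = c*fd/(2*f) = 1500 * 2889.86 / (2*87184) = 24.86

24.86 m/s


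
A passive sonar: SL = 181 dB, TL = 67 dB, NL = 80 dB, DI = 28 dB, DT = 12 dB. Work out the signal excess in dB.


50 dB


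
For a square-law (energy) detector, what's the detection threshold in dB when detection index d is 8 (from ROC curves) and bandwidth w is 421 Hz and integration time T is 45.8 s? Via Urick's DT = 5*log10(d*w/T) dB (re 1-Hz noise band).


DT = 5*log10(d*w/T) = 5*log10(8 * 421 / 45.8) = 5*log10(73.54) = 9.33

9.33 dB


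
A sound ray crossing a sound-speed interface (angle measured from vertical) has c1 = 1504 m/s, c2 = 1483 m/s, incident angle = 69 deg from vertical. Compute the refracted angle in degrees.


sin(theta2) = (c2/c1)*sin(theta1) = (1483/1504)*sin(69 deg) = 0.92055
theta2 = arcsin(0.92055) = 67.01

67.01 deg


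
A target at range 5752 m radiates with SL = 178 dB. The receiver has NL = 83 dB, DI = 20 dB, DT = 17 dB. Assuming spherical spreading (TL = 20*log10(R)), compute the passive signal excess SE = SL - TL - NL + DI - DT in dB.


Step 1: TL = 20*log10(5752) = 75.2 dB
Step 2: SE = 178 - 75.2 - 83 + 20 - 17 = 22.8

22.8 dB


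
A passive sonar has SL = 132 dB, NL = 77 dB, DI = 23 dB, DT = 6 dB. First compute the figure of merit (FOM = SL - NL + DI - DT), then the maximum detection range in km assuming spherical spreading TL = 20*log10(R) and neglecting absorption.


Step 1: FOM = SL - NL + DI - DT = 132 - 77 + 23 - 6 = 72 dB
Step 2: at max range FOM = TL = 20*log10(R), so R = 10^(72/20) = 3981.07 m = 3.98 km

3.98 km


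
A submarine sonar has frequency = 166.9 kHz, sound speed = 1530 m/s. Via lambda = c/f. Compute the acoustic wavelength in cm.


lambda = c/f = 1530 / 166900 = 0.0092 m = 0.92 cm

0.92 cm


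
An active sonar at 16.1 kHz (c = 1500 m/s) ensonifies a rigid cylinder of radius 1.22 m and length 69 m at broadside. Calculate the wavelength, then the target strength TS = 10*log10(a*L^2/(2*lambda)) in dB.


Step 1: lambda = c/f = 1500/16100 = 0.09317 m
Step 2: TS = 10*log10(a*L^2/(2*lambda)) = 10*log10(1.22*69^2/(2*0.09317)) = 44.94

44.94 dB


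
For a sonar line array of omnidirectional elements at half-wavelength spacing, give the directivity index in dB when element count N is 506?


DI = 10*log10(506) = 27.04

27.04 dB


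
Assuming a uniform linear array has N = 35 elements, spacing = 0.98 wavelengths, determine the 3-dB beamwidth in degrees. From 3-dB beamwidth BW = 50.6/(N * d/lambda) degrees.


BW = 50.6 / (35 * 0.98) = 50.6 / 34.3 = 1.48

1.48 deg


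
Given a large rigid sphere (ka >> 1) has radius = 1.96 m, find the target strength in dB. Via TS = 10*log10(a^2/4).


-0.18 dB


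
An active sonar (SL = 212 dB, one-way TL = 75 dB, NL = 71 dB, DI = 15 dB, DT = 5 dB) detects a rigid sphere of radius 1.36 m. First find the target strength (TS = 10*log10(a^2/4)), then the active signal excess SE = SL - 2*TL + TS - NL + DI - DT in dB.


Step 1: TS = 10*log10(1.36^2/4) = -3.35 dB
Step 2: SE = SL - 2*TL + TS - NL + DI - DT = 212 - 2*75 + (-3.35) - 71 + 15 - 5 = -2.35

-2.35 dB


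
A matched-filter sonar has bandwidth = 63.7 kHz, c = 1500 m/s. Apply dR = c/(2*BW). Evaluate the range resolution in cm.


dR = c/(2*BW) = 1500 / (2 * 63.7e3) = 0.0118 m = 1.18 cm

1.18 cm


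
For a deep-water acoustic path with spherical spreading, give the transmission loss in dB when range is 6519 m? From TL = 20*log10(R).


76.28 dB


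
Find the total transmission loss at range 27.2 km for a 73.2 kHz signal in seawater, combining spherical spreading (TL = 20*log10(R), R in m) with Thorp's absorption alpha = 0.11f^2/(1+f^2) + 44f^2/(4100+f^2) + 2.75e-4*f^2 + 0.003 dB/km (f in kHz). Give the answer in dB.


Step 1 (Thorp): alpha = 0.11*5358.24/(1+5358.24) + 44*5358.24/(4100+5358.24) + 2.75e-4*5358.24 + 0.003 = 26.5132 dB/km
Step 2: TL_spread = 20*log10(27200) = 88.69 dB
Step 3: TL_abs = alpha*R = 26.5132 * 27.2 = 721.16 dB
Step 4: TL_total = 88.69 + 721.16 = 809.85

809.85 dB


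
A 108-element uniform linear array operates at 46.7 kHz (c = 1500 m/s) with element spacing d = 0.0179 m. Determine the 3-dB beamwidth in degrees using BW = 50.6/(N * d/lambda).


Step 1: lambda = 1500/46700 = 0.03212 m
Step 2: d/lambda = 0.0179/0.03212 = 0.5573
Step 3: BW = 50.6/(N * d/lambda) = 50.6/(108 * 0.5573) = 0.84

0.84 deg


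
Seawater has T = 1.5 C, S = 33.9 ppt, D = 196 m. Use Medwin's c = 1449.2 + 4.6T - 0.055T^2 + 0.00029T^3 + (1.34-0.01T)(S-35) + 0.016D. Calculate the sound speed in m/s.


c = 1449.2 + 4.6*1.5 - 0.055*1.5^2 + 0.00029*1.5^3 + (1.34 - 0.01*1.5)*(33.9 - 35) + 0.016*196 = 1457.66

1457.66 m/s


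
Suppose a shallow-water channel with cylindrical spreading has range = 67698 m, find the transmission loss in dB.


TL = 10*log10(67698) = 48.31

48.31 dB


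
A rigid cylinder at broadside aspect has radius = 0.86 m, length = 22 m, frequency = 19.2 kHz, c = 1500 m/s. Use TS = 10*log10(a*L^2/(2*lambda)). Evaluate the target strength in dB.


lambda = 1500/19200 = 0.07812 m
TS = 10*log10(0.86*22^2/(2*0.07812)) = 34.26

34.26 dB


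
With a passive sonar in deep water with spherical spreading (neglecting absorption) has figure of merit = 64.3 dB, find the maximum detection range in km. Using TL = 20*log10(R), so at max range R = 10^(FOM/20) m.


1.64 km


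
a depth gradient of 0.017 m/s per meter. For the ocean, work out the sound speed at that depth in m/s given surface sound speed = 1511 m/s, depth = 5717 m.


c = 1511 + 0.017 * 5717 = 1608.189

1608.189 m/s


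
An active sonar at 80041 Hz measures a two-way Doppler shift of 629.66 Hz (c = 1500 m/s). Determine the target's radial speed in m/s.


5.9 m/s


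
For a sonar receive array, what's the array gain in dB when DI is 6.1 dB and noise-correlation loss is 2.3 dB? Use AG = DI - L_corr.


AG = DI - L_corr = 6.1 - 2.3 = 3.8

3.8 dB


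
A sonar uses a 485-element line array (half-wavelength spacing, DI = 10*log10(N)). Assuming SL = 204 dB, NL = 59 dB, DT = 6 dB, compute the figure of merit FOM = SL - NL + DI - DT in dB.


Step 1: DI = 10*log10(485) = 26.86 dB
Step 2: FOM = SL - NL + DI - DT = 204 - 59 + 26.86 - 6 = 165.86

165.86 dB


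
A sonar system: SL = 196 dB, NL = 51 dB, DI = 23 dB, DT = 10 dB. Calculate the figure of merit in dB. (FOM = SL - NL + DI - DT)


FOM = SL - NL + DI - DT = 196 - 51 + 23 - 10 = 158

158 dB


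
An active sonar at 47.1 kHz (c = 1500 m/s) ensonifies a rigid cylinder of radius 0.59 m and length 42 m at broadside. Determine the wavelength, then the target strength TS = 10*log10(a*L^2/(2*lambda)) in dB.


Step 1: lambda = c/f = 1500/47100 = 0.03185 m
Step 2: TS = 10*log10(a*L^2/(2*lambda)) = 10*log10(0.59*42^2/(2*0.03185)) = 42.13

42.13 dB


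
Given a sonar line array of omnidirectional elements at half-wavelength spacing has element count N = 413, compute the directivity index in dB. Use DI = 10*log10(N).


DI = 10*log10(413) = 26.16

26.16 dB


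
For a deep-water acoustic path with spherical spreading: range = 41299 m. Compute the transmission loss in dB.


92.32 dB


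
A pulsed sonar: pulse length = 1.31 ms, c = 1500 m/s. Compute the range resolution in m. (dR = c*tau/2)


dR = c*tau/2 = 1500 * 1.31e-3 / 2 = 0.9825

0.9825 m


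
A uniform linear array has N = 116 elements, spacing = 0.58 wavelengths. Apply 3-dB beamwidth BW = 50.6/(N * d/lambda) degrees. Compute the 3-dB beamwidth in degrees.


0.75 deg


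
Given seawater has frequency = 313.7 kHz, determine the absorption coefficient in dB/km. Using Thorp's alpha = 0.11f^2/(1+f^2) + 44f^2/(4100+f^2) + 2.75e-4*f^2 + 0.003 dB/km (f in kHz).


f^2 = 98407.69
alpha = 0.11*98407.69/(1+98407.69) + 44*98407.69/(4100+98407.69) + 2.75e-4*98407.69 + 0.003 = 69.415

69.415 dB/km


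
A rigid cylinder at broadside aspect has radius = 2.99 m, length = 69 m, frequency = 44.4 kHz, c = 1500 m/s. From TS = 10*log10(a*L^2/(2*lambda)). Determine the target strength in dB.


lambda = 1500/44400 = 0.03378 m
TS = 10*log10(2.99*69^2/(2*0.03378)) = 53.24

53.24 dB


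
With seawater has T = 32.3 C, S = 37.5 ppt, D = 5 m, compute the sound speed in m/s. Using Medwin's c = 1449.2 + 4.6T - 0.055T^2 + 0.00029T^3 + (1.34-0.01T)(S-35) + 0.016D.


c = 1449.2 + 4.6*32.3 - 0.055*32.3^2 + 0.00029*32.3^3 + (1.34 - 0.01*32.3)*(37.5 - 35) + 0.016*5 = 1552.79

1552.79 m/s


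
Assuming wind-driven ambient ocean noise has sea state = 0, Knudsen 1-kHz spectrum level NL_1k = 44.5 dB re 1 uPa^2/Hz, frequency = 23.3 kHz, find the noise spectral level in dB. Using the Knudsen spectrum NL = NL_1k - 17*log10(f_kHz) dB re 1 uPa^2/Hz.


21.25 dB


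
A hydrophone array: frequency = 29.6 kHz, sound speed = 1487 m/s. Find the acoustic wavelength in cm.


5.02 cm


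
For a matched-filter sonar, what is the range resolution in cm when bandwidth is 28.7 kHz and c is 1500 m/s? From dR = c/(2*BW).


dR = c/(2*BW) = 1500 / (2 * 28.7e3) = 0.0261 m = 2.61 cm

2.61 cm


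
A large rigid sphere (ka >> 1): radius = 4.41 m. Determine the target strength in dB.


TS = 10*log10(4.41^2 / 4) = 10*log10(4.862025) = 6.87

6.87 dB


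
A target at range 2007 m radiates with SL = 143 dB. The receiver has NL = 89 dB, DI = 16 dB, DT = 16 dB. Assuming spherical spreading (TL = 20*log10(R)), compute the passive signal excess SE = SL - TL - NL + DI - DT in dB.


Step 1: TL = 20*log10(2007) = 66.05 dB
Step 2: SE = 143 - 66.05 - 89 + 16 - 16 = -12.05

-12.05 dB


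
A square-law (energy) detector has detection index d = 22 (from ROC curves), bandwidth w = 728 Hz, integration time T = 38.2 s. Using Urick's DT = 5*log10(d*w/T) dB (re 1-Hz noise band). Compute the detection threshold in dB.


DT = 5*log10(d*w/T) = 5*log10(22 * 728 / 38.2) = 5*log10(419.27) = 13.11

13.11 dB


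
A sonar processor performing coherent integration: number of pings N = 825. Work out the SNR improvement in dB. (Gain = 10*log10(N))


29.16 dB


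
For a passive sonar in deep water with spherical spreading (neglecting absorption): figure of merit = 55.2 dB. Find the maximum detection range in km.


At max range FOM = TL, so 20*log10(R) = 55.2
R = 10^(55.2/20) = 575.44 m = 0.58 km

0.58 km


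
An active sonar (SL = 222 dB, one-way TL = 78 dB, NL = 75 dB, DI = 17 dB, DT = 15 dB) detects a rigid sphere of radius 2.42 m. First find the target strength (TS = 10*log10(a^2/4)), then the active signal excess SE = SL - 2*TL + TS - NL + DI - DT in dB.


Step 1: TS = 10*log10(2.42^2/4) = 1.66 dB
Step 2: SE = SL - 2*TL + TS - NL + DI - DT = 222 - 2*78 + (1.66) - 75 + 17 - 15 = -5.34

-5.34 dB


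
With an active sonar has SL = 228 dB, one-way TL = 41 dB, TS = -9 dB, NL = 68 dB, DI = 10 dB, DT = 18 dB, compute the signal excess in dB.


SE = SL - 2*TL + TS - NL + DI - DT = 228 - 2*41 + (-9) - 68 + 10 - 18 = 61

61 dB


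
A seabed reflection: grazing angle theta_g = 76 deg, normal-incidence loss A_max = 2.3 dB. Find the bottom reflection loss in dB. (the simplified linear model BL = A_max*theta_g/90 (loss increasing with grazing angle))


BL = A_max * theta_g / 90 = 2.3 * 76 / 90 = 1.94

1.94 dB


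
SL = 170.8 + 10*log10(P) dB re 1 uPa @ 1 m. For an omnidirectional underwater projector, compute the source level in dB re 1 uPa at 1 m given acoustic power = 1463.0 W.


SL = 170.8 + 10*log10(1463.0) = 170.8 + 31.65 = 202.45

202.45 dB


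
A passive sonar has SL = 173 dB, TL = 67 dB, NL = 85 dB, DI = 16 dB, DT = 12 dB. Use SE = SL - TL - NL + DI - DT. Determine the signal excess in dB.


SE = SL - TL - NL + DI - DT = 173 - 67 - 85 + 16 - 12 = 25

25 dB


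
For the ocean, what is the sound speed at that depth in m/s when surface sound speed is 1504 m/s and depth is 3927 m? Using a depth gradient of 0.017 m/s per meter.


c = 1504 + 0.017 * 3927 = 1570.759

1570.759 m/s


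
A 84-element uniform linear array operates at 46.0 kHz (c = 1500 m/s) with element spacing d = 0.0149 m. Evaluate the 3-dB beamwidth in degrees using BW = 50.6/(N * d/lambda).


Step 1: lambda = 1500/46000 = 0.03261 m
Step 2: d/lambda = 0.0149/0.03261 = 0.4569
Step 3: BW = 50.6/(N * d/lambda) = 50.6/(84 * 0.4569) = 1.32

1.32 deg


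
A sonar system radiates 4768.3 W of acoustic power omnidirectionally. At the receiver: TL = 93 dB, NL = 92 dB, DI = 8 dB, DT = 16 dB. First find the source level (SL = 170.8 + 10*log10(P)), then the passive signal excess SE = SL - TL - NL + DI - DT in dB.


Step 1: SL = 170.8 + 10*log10(4768.3) = 207.58 dB
Step 2: SE = SL - TL - NL + DI - DT = 207.58 - 93 - 92 + 8 - 16 = 14.58

14.58 dB


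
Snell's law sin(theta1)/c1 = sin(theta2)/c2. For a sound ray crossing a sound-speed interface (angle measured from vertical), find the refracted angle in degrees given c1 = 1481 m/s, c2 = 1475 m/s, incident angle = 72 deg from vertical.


sin(theta2) = (c2/c1)*sin(theta1) = (1475/1481)*sin(72 deg) = 0.9472
theta2 = arcsin(0.9472) = 71.3

71.3 deg


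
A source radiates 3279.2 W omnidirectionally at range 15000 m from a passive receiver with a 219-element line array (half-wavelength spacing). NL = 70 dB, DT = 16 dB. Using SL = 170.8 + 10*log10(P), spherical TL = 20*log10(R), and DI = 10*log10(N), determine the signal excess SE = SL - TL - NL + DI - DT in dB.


Step 1: SL = 170.8 + 10*log10(3279.2) = 205.96 dB
Step 2: TL = 20*log10(15000) = 83.52 dB
Step 3: DI = 10*log10(219) = 23.4 dB
Step 4: SE = SL - TL - NL + DI - DT = 205.96 - 83.52 - 70 + 23.4 - 16 = 59.84

59.84 dB


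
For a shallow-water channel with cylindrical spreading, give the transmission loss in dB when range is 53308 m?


TL = 10*log10(53308) = 47.27

47.27 dB


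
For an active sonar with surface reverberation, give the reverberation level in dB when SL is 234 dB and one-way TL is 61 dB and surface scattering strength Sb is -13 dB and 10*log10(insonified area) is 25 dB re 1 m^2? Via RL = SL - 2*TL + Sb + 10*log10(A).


RL = SL - 2*TL + Sb + 10*log10(A) = 234 - 2*61 + (-13) + 25 = 124

124 dB


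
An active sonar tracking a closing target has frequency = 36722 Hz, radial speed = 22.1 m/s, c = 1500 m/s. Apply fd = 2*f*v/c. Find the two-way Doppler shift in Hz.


1082.07 Hz


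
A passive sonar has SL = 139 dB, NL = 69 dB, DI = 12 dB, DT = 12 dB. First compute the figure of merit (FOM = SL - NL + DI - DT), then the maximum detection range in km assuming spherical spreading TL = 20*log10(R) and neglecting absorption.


Step 1: FOM = SL - NL + DI - DT = 139 - 69 + 12 - 12 = 70 dB
Step 2: at max range FOM = TL = 20*log10(R), so R = 10^(70/20) = 3162.28 m = 3.16 km

3.16 km


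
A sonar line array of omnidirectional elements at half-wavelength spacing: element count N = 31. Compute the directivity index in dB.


DI = 10*log10(31) = 14.91

14.91 dB


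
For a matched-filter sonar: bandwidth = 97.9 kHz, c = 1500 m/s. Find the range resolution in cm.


dR = c/(2*BW) = 1500 / (2 * 97.9e3) = 0.0077 m = 0.77 cm

0.77 cm


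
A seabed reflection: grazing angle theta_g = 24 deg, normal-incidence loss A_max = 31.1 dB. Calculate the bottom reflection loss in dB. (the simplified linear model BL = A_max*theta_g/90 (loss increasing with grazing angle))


BL = A_max * theta_g / 90 = 31.1 * 24 / 90 = 8.29

8.29 dB


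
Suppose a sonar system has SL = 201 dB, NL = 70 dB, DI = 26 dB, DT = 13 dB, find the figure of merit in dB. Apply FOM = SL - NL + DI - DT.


144 dB


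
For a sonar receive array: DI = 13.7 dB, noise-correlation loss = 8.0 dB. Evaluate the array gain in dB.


AG = DI - L_corr = 13.7 - 8.0 = 5.7

5.7 dB


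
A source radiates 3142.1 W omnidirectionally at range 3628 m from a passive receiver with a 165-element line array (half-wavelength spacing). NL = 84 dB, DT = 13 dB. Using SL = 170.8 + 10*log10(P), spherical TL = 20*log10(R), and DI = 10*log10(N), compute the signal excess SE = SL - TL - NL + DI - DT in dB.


Step 1: SL = 170.8 + 10*log10(3142.1) = 205.77 dB
Step 2: TL = 20*log10(3628) = 71.19 dB
Step 3: DI = 10*log10(165) = 22.17 dB
Step 4: SE = SL - TL - NL + DI - DT = 205.77 - 71.19 - 84 + 22.17 - 13 = 59.75

59.75 dB


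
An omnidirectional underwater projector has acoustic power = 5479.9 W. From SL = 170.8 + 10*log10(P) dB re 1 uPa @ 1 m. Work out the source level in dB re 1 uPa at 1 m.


SL = 170.8 + 10*log10(5479.9) = 170.8 + 37.39 = 208.19

208.19 dB


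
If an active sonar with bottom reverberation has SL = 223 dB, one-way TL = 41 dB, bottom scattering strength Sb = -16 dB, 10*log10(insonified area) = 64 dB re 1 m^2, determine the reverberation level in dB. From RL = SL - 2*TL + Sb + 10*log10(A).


RL = SL - 2*TL + Sb + 10*log10(A) = 223 - 2*41 + (-16) + 64 = 189

189 dB


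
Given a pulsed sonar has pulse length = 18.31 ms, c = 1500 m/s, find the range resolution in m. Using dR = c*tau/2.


13.7325 m


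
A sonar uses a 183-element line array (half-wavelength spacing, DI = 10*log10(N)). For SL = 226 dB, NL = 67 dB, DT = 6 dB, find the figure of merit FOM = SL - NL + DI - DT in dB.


Step 1: DI = 10*log10(183) = 22.62 dB
Step 2: FOM = SL - NL + DI - DT = 226 - 67 + 22.62 - 6 = 175.62

175.62 dB


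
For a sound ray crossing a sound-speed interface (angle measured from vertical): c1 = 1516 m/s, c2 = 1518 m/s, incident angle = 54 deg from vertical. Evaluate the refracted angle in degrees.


sin(theta2) = (c2/c1)*sin(theta1) = (1518/1516)*sin(54 deg) = 0.81008
theta2 = arcsin(0.81008) = 54.1

54.1 deg


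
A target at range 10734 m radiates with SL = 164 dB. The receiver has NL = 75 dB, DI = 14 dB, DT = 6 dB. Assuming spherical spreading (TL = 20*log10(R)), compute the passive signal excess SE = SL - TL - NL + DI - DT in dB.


16.38 dB


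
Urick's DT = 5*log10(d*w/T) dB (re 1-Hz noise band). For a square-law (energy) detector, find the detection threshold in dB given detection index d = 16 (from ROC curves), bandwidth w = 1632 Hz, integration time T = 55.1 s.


DT = 5*log10(d*w/T) = 5*log10(16 * 1632 / 55.1) = 5*log10(473.9) = 13.38

13.38 dB


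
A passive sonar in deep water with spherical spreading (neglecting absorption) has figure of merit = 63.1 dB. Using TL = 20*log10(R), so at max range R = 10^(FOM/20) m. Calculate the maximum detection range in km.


At max range FOM = TL, so 20*log10(R) = 63.1
R = 10^(63.1/20) = 1428.89 m = 1.43 km

1.43 km


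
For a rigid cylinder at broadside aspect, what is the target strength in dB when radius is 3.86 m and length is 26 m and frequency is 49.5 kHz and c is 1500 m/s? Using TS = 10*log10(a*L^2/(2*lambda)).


lambda = 1500/49500 = 0.0303 m
TS = 10*log10(3.86*26^2/(2*0.0303)) = 46.34

46.34 dB


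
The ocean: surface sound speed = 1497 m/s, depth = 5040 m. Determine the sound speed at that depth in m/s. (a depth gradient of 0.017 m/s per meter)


1582.68 m/s


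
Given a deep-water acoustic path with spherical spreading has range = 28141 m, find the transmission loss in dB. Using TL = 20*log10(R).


TL = 20*log10(28141) = 88.99

88.99 dB


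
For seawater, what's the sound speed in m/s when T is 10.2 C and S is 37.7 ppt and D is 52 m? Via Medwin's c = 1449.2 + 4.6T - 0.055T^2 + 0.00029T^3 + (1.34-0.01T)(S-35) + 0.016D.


1494.88 m/s


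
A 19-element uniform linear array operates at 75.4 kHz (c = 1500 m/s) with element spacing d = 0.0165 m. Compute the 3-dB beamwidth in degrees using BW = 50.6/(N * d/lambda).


Step 1: lambda = 1500/75400 = 0.01989 m
Step 2: d/lambda = 0.0165/0.01989 = 0.8296
Step 3: BW = 50.6/(N * d/lambda) = 50.6/(19 * 0.8296) = 3.21

3.21 deg


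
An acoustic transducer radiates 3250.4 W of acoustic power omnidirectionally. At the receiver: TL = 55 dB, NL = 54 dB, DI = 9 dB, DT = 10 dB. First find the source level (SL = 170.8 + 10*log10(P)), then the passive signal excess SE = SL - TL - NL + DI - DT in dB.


Step 1: SL = 170.8 + 10*log10(3250.4) = 205.92 dB
Step 2: SE = SL - TL - NL + DI - DT = 205.92 - 55 - 54 + 9 - 10 = 95.92

95.92 dB


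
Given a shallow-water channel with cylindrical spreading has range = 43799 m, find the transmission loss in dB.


TL = 10*log10(43799) = 46.41

46.41 dB


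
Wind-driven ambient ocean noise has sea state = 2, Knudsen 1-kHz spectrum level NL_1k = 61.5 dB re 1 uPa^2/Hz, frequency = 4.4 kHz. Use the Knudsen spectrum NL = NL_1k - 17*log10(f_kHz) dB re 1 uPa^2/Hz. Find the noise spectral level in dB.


NL = NL_1k - 17*log10(f_kHz) = 61.5 - 17*log10(4.4) = 61.5 - (10.94) = 50.56

50.56 dB


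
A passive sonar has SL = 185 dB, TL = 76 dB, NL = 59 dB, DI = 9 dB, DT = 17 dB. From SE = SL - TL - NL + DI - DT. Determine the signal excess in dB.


SE = SL - TL - NL + DI - DT = 185 - 76 - 59 + 9 - 17 = 42

42 dB


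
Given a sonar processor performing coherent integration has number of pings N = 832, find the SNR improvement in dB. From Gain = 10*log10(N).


Gain = 10*log10(832) = 29.2

29.2 dB


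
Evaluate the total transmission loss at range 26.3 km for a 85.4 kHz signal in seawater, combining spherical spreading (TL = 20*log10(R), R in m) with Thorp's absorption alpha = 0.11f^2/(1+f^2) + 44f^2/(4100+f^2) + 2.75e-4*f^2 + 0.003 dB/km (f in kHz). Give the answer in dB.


Step 1 (Thorp): alpha = 0.11*7293.16/(1+7293.16) + 44*7293.16/(4100+7293.16) + 2.75e-4*7293.16 + 0.003 = 30.2845 dB/km
Step 2: TL_spread = 20*log10(26300) = 88.4 dB
Step 3: TL_abs = alpha*R = 30.2845 * 26.3 = 796.48 dB
Step 4: TL_total = 88.4 + 796.48 = 884.88

884.88 dB


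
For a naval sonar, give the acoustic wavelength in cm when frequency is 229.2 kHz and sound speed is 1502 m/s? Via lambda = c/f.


lambda = c/f = 1502 / 229200 = 0.0066 m = 0.66 cm

0.66 cm


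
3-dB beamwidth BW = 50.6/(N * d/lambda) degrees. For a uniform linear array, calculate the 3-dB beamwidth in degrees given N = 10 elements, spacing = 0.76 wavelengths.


6.66 deg


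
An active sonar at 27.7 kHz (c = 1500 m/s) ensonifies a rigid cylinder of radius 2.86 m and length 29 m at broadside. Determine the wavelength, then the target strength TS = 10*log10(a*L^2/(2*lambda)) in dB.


Step 1: lambda = c/f = 1500/27700 = 0.05415 m
Step 2: TS = 10*log10(a*L^2/(2*lambda)) = 10*log10(2.86*29^2/(2*0.05415)) = 43.47

43.47 dB


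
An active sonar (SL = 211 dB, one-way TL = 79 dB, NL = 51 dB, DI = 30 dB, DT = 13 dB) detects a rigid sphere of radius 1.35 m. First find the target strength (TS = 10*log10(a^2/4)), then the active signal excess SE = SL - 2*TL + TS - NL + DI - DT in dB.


Step 1: TS = 10*log10(1.35^2/4) = -3.41 dB
Step 2: SE = SL - 2*TL + TS - NL + DI - DT = 211 - 2*79 + (-3.41) - 51 + 30 - 13 = 15.59

15.59 dB


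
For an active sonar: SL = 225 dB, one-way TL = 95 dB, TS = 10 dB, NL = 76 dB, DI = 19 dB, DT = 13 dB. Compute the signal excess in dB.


-25 dB


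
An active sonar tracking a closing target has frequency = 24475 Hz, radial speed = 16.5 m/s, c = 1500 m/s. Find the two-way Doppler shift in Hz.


fd = 2*f*v/c = 2 * 24475 * 16.5 / 1500 = 538.45

538.45 Hz


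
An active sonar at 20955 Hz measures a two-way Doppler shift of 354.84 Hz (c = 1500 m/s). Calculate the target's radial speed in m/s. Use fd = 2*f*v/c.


From fd = 2*f*v/c, v = c*fd/(2*f) = 1500 * 354.84 / (2*20955) = 12.7

12.7 m/s


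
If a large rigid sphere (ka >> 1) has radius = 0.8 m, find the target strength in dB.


-7.96 dB


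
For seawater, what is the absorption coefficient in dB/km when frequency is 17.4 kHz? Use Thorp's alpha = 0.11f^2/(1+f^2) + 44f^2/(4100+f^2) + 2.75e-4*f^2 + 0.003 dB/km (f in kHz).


f^2 = 302.76
alpha = 0.11*302.76/(1+302.76) + 44*302.76/(4100+302.76) + 2.75e-4*302.76 + 0.003 = 3.222

3.222 dB/km
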